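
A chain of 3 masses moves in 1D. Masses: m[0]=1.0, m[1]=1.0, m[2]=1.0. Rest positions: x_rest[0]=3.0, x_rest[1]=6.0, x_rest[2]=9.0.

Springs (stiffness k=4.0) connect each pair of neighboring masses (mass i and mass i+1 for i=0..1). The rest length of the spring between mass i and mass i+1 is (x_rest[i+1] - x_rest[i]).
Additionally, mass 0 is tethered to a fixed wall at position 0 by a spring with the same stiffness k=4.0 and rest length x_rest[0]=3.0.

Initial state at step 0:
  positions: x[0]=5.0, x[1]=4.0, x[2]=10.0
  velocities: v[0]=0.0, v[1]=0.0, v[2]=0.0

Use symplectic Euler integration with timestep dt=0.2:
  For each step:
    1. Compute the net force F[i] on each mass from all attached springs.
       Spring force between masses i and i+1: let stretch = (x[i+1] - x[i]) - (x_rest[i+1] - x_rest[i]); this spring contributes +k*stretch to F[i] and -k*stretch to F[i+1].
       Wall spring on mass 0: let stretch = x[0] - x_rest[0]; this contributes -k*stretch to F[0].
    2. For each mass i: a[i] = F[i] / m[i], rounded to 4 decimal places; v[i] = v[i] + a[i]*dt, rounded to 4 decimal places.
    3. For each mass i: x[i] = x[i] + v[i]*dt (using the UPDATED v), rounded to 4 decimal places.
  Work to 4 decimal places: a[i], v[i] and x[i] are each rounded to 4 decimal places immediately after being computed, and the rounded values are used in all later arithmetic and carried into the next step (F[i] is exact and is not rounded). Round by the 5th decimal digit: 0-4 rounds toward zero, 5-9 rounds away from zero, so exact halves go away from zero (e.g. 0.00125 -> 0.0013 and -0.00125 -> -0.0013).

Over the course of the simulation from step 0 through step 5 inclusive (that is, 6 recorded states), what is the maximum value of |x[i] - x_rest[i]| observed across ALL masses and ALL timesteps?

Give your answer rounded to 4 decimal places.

Answer: 2.3585

Derivation:
Step 0: x=[5.0000 4.0000 10.0000] v=[0.0000 0.0000 0.0000]
Step 1: x=[4.0400 5.1200 9.5200] v=[-4.8000 5.6000 -2.4000]
Step 2: x=[2.6064 6.7712 8.8160] v=[-7.1680 8.2560 -3.5200]
Step 3: x=[1.4221 8.0832 8.2648] v=[-5.9213 6.5600 -2.7558]
Step 4: x=[1.0761 8.3585 8.1646] v=[-1.7301 1.3764 -0.5011]
Step 5: x=[1.7231 7.4376 8.5754] v=[3.2349 -4.6046 2.0540]
Max displacement = 2.3585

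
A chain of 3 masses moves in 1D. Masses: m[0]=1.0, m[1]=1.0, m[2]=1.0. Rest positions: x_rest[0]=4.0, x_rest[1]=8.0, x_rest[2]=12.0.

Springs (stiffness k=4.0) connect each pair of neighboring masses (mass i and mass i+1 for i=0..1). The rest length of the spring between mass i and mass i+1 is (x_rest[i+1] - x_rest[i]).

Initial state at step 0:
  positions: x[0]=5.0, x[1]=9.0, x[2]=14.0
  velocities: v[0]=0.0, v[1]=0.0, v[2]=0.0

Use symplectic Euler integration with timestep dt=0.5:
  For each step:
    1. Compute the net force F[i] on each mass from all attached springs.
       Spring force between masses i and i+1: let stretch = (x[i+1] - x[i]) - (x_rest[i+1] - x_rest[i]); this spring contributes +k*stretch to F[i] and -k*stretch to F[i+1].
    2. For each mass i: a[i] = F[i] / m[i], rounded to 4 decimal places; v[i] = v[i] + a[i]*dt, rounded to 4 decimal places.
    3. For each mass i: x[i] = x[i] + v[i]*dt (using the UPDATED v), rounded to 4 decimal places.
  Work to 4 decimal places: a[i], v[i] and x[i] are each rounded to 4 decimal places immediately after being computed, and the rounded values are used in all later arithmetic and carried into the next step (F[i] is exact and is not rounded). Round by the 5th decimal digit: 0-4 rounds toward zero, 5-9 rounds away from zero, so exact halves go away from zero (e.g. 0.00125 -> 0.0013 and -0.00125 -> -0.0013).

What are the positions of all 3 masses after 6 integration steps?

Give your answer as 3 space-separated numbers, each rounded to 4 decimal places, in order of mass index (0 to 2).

Answer: 5.0000 9.0000 14.0000

Derivation:
Step 0: x=[5.0000 9.0000 14.0000] v=[0.0000 0.0000 0.0000]
Step 1: x=[5.0000 10.0000 13.0000] v=[0.0000 2.0000 -2.0000]
Step 2: x=[6.0000 9.0000 13.0000] v=[2.0000 -2.0000 0.0000]
Step 3: x=[6.0000 9.0000 13.0000] v=[0.0000 0.0000 0.0000]
Step 4: x=[5.0000 10.0000 13.0000] v=[-2.0000 2.0000 0.0000]
Step 5: x=[5.0000 9.0000 14.0000] v=[0.0000 -2.0000 2.0000]
Step 6: x=[5.0000 9.0000 14.0000] v=[0.0000 0.0000 0.0000]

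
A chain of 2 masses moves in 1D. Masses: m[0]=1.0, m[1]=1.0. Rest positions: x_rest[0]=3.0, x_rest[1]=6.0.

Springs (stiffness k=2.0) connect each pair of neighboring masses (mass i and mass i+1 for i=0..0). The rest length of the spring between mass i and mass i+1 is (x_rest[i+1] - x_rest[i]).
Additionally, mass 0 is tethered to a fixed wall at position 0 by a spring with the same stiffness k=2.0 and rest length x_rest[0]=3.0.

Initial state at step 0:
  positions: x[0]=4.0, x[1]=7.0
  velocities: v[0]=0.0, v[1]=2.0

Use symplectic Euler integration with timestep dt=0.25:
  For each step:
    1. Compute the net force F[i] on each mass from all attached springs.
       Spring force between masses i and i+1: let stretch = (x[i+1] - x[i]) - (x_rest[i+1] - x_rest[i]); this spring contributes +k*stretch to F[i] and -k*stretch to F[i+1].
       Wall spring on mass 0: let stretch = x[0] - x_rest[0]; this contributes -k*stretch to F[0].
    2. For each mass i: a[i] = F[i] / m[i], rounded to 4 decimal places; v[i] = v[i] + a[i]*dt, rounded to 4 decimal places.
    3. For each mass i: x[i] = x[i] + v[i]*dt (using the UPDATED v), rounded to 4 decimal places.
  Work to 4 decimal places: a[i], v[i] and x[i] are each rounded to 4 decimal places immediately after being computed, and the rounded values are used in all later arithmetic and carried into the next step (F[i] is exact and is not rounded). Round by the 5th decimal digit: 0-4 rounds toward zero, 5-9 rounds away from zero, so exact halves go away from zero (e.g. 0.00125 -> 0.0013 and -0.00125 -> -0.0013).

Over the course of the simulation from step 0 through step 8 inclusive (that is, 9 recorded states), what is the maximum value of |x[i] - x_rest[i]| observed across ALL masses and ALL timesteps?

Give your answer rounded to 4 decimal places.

Answer: 2.2686

Derivation:
Step 0: x=[4.0000 7.0000] v=[0.0000 2.0000]
Step 1: x=[3.8750 7.5000] v=[-0.5000 2.0000]
Step 2: x=[3.7188 7.9219] v=[-0.6250 1.6875]
Step 3: x=[3.6231 8.1934] v=[-0.3829 1.0860]
Step 4: x=[3.6458 8.2686] v=[0.0907 0.3009]
Step 5: x=[3.7906 8.1410] v=[0.5792 -0.5105]
Step 6: x=[4.0054 7.8446] v=[0.8591 -1.1857]
Step 7: x=[4.1994 7.4433] v=[0.7760 -1.6053]
Step 8: x=[4.2740 7.0115] v=[0.2983 -1.7273]
Max displacement = 2.2686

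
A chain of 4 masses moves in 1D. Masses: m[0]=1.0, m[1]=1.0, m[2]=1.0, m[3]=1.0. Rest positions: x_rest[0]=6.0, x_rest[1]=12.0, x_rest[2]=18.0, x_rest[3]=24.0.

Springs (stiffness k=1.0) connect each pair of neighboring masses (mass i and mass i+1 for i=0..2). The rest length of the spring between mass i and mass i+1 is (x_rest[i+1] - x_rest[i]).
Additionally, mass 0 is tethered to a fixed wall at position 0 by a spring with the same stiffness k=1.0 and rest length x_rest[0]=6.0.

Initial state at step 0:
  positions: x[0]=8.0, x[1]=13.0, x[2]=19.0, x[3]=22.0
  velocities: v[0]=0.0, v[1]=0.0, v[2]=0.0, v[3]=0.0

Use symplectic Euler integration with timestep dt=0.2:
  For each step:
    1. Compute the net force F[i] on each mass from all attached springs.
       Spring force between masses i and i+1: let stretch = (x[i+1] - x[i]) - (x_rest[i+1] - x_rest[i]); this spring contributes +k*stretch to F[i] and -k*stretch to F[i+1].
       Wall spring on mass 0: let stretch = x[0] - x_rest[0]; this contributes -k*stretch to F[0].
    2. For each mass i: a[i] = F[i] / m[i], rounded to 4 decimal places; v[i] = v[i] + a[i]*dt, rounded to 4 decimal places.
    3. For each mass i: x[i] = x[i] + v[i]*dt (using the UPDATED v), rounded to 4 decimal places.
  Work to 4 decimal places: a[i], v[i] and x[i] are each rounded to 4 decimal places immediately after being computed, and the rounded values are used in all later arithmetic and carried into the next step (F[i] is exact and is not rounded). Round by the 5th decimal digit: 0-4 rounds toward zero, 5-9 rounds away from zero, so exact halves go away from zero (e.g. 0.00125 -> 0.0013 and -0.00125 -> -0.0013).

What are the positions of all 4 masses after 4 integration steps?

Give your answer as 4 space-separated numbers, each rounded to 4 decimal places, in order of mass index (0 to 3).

Step 0: x=[8.0000 13.0000 19.0000 22.0000] v=[0.0000 0.0000 0.0000 0.0000]
Step 1: x=[7.8800 13.0400 18.8800 22.1200] v=[-0.6000 0.2000 -0.6000 0.6000]
Step 2: x=[7.6512 13.1072 18.6560 22.3504] v=[-1.1440 0.3360 -1.1200 1.1520]
Step 3: x=[7.3346 13.1781 18.3578 22.6730] v=[-1.5830 0.3546 -1.4909 1.6131]
Step 4: x=[6.9584 13.2225 18.0250 23.0630] v=[-1.8812 0.2218 -1.6638 1.9501]

Answer: 6.9584 13.2225 18.0250 23.0630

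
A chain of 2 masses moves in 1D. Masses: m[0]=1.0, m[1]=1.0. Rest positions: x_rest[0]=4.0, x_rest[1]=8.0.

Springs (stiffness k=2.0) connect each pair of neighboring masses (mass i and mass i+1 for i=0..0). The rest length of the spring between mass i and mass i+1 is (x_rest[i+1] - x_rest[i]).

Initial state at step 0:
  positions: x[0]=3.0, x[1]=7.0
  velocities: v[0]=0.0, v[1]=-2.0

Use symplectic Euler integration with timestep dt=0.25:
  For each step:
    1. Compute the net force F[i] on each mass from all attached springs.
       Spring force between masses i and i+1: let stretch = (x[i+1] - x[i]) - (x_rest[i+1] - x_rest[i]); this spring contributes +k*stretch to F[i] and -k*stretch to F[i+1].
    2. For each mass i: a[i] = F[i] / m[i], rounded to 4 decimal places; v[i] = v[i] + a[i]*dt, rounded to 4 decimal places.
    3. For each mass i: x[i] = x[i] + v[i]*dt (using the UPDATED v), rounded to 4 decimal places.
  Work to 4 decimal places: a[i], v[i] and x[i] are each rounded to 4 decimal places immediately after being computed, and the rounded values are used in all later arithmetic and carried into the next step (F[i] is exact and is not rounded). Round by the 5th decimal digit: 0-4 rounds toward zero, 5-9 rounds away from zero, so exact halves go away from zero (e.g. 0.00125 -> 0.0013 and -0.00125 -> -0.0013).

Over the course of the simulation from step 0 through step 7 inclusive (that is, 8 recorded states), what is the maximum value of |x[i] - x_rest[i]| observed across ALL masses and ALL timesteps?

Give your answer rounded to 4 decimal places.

Step 0: x=[3.0000 7.0000] v=[0.0000 -2.0000]
Step 1: x=[3.0000 6.5000] v=[0.0000 -2.0000]
Step 2: x=[2.9375 6.0625] v=[-0.2500 -1.7500]
Step 3: x=[2.7656 5.7344] v=[-0.6875 -1.3125]
Step 4: x=[2.4648 5.5352] v=[-1.2031 -0.7969]
Step 5: x=[2.0478 5.4522] v=[-1.6679 -0.3321]
Step 6: x=[1.5564 5.4436] v=[-1.9657 -0.0343]
Step 7: x=[1.0509 5.4491] v=[-2.0221 0.0221]
Max displacement = 2.9491

Answer: 2.9491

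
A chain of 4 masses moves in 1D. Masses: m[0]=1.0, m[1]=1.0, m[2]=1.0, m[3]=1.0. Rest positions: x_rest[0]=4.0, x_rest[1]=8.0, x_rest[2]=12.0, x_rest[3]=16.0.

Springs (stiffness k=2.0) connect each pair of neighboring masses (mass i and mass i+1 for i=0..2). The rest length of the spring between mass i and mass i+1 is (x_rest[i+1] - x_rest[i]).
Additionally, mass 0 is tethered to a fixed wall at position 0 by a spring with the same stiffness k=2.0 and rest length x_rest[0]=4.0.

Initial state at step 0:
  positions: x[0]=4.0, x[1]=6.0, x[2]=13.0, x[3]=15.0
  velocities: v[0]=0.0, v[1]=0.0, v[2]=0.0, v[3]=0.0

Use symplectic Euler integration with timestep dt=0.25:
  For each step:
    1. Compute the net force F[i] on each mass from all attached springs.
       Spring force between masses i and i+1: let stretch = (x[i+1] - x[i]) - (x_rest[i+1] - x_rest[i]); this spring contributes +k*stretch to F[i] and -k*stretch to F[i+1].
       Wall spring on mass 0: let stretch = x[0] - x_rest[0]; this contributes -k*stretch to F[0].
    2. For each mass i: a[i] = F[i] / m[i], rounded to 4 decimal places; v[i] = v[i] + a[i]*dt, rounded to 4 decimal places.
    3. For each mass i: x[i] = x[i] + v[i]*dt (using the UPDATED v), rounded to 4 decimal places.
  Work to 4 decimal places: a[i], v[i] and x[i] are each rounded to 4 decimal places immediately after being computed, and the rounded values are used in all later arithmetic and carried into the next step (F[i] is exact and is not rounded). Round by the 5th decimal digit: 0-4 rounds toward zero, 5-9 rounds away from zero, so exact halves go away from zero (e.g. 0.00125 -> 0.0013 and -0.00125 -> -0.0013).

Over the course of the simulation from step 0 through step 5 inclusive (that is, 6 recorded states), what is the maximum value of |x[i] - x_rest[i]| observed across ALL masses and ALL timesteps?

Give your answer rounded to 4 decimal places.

Step 0: x=[4.0000 6.0000 13.0000 15.0000] v=[0.0000 0.0000 0.0000 0.0000]
Step 1: x=[3.7500 6.6250 12.3750 15.2500] v=[-1.0000 2.5000 -2.5000 1.0000]
Step 2: x=[3.3906 7.6094 11.3906 15.6406] v=[-1.4375 3.9375 -3.9375 1.5625]
Step 3: x=[3.1348 8.5391 10.4648 16.0000] v=[-1.0234 3.7187 -3.7031 1.4375]
Step 4: x=[3.1627 9.0340 9.9902 16.1675] v=[0.1114 1.9794 -1.8984 0.6699]
Step 5: x=[3.5291 8.9145 10.1683 16.0628] v=[1.4657 -0.4782 0.7122 -0.4188]
Max displacement = 2.0098

Answer: 2.0098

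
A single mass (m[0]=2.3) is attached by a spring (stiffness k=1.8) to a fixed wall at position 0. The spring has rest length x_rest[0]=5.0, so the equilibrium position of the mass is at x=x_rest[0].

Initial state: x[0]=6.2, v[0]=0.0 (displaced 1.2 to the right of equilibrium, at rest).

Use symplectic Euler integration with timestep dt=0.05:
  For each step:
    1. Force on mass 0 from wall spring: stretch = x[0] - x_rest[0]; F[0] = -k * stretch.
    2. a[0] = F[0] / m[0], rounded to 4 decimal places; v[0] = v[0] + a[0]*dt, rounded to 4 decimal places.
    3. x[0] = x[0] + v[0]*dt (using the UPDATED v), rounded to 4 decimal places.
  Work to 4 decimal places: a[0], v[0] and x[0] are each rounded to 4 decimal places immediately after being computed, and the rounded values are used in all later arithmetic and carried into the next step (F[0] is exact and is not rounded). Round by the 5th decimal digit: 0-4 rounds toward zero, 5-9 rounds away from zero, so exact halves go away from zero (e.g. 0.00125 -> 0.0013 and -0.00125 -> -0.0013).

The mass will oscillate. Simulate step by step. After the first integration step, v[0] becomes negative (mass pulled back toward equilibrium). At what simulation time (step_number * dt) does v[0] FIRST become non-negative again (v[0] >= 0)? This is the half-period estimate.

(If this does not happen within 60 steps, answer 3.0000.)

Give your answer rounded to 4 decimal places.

Step 0: x=[6.2000] v=[0.0000]
Step 1: x=[6.1977] v=[-0.0470]
Step 2: x=[6.1930] v=[-0.0939]
Step 3: x=[6.1860] v=[-0.1406]
Step 4: x=[6.1767] v=[-0.1870]
Step 5: x=[6.1651] v=[-0.2330]
Step 6: x=[6.1512] v=[-0.2786]
Step 7: x=[6.1350] v=[-0.3236]
Step 8: x=[6.1166] v=[-0.3680]
Step 9: x=[6.0960] v=[-0.4117]
Step 10: x=[6.0733] v=[-0.4546]
Step 11: x=[6.0485] v=[-0.4966]
Step 12: x=[6.0216] v=[-0.5376]
Step 13: x=[5.9927] v=[-0.5776]
Step 14: x=[5.9619] v=[-0.6164]
Step 15: x=[5.9292] v=[-0.6540]
Step 16: x=[5.8947] v=[-0.6904]
Step 17: x=[5.8584] v=[-0.7254]
Step 18: x=[5.8205] v=[-0.7590]
Step 19: x=[5.7809] v=[-0.7911]
Step 20: x=[5.7398] v=[-0.8217]
Step 21: x=[5.6973] v=[-0.8507]
Step 22: x=[5.6534] v=[-0.8780]
Step 23: x=[5.6082] v=[-0.9036]
Step 24: x=[5.5618] v=[-0.9274]
Step 25: x=[5.5143] v=[-0.9494]
Step 26: x=[5.4658] v=[-0.9695]
Step 27: x=[5.4164] v=[-0.9877]
Step 28: x=[5.3662] v=[-1.0040]
Step 29: x=[5.3153] v=[-1.0183]
Step 30: x=[5.2638] v=[-1.0306]
Step 31: x=[5.2118] v=[-1.0409]
Step 32: x=[5.1593] v=[-1.0492]
Step 33: x=[5.1065] v=[-1.0554]
Step 34: x=[5.0535] v=[-1.0596]
Step 35: x=[5.0004] v=[-1.0617]
Step 36: x=[4.9473] v=[-1.0617]
Step 37: x=[4.8943] v=[-1.0596]
Step 38: x=[4.8415] v=[-1.0555]
Step 39: x=[4.7890] v=[-1.0493]
Step 40: x=[4.7370] v=[-1.0410]
Step 41: x=[4.6855] v=[-1.0307]
Step 42: x=[4.6346] v=[-1.0184]
Step 43: x=[4.5844] v=[-1.0041]
Step 44: x=[4.5350] v=[-0.9878]
Step 45: x=[4.4865] v=[-0.9696]
Step 46: x=[4.4390] v=[-0.9495]
Step 47: x=[4.3926] v=[-0.9276]
Step 48: x=[4.3474] v=[-0.9038]
Step 49: x=[4.3035] v=[-0.8783]
Step 50: x=[4.2610] v=[-0.8510]
Step 51: x=[4.2199] v=[-0.8221]
Step 52: x=[4.1803] v=[-0.7916]
Step 53: x=[4.1423] v=[-0.7595]
Step 54: x=[4.1060] v=[-0.7259]
Step 55: x=[4.0715] v=[-0.6909]
Step 56: x=[4.0388] v=[-0.6546]
Step 57: x=[4.0080] v=[-0.6170]
Step 58: x=[3.9791] v=[-0.5782]
Step 59: x=[3.9522] v=[-0.5383]
Step 60: x=[3.9273] v=[-0.4973]
v[0] did not become non-negative within 60 steps; using fallback time=3.0000

Answer: 3.0000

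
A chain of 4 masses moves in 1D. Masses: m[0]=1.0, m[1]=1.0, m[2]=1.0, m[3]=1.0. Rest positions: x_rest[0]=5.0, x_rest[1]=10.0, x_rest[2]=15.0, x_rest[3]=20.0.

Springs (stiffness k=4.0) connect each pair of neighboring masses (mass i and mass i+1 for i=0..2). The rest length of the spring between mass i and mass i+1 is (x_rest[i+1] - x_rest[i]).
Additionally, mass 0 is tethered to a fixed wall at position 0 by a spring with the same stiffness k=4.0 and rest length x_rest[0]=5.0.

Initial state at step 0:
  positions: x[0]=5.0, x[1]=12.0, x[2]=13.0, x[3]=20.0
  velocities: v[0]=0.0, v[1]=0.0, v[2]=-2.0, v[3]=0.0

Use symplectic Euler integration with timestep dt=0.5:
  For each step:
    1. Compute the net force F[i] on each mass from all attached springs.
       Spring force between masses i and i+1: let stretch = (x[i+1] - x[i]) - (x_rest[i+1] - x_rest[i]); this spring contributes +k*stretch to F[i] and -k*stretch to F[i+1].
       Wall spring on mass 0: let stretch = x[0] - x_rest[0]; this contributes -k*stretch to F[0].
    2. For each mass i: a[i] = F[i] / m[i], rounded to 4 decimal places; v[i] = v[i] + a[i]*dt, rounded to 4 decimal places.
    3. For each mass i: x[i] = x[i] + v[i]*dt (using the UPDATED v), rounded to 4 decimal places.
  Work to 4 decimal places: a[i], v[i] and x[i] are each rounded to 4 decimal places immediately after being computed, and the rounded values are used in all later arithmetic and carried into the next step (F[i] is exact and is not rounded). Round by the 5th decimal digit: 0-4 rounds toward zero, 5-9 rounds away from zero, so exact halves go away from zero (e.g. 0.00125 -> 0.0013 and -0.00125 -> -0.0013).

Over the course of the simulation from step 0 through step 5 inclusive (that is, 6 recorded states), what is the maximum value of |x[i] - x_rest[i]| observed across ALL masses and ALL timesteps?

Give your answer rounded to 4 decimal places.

Answer: 4.0000

Derivation:
Step 0: x=[5.0000 12.0000 13.0000 20.0000] v=[0.0000 0.0000 -2.0000 0.0000]
Step 1: x=[7.0000 6.0000 18.0000 18.0000] v=[4.0000 -12.0000 10.0000 -4.0000]
Step 2: x=[1.0000 13.0000 11.0000 21.0000] v=[-12.0000 14.0000 -14.0000 6.0000]
Step 3: x=[6.0000 6.0000 16.0000 19.0000] v=[10.0000 -14.0000 10.0000 -4.0000]
Step 4: x=[5.0000 9.0000 14.0000 19.0000] v=[-2.0000 6.0000 -4.0000 0.0000]
Step 5: x=[3.0000 13.0000 12.0000 19.0000] v=[-4.0000 8.0000 -4.0000 0.0000]
Max displacement = 4.0000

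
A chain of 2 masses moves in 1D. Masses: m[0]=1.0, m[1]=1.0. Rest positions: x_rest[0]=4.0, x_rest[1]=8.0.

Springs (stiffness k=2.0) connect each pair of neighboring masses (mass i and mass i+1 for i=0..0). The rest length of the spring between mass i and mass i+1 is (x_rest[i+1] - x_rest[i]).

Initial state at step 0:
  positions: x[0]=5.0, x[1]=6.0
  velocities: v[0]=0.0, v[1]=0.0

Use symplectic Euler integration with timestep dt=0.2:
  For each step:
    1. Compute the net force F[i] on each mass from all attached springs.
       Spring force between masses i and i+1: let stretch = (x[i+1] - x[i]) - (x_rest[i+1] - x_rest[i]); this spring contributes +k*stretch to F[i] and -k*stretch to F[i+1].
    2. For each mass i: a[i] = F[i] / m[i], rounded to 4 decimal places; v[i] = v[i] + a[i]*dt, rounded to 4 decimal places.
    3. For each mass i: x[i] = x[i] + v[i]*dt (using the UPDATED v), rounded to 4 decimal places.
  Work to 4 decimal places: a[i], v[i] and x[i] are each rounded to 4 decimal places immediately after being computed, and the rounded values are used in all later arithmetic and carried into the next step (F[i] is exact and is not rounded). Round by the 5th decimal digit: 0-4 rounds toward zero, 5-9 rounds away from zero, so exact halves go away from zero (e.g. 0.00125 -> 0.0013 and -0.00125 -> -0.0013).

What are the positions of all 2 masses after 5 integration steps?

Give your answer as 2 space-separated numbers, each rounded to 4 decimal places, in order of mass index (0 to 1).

Answer: 2.5807 8.4193

Derivation:
Step 0: x=[5.0000 6.0000] v=[0.0000 0.0000]
Step 1: x=[4.7600 6.2400] v=[-1.2000 1.2000]
Step 2: x=[4.3184 6.6816] v=[-2.2080 2.2080]
Step 3: x=[3.7459 7.2541] v=[-2.8627 2.8627]
Step 4: x=[3.1340 7.8660] v=[-3.0594 3.0594]
Step 5: x=[2.5807 8.4193] v=[-2.7666 2.7666]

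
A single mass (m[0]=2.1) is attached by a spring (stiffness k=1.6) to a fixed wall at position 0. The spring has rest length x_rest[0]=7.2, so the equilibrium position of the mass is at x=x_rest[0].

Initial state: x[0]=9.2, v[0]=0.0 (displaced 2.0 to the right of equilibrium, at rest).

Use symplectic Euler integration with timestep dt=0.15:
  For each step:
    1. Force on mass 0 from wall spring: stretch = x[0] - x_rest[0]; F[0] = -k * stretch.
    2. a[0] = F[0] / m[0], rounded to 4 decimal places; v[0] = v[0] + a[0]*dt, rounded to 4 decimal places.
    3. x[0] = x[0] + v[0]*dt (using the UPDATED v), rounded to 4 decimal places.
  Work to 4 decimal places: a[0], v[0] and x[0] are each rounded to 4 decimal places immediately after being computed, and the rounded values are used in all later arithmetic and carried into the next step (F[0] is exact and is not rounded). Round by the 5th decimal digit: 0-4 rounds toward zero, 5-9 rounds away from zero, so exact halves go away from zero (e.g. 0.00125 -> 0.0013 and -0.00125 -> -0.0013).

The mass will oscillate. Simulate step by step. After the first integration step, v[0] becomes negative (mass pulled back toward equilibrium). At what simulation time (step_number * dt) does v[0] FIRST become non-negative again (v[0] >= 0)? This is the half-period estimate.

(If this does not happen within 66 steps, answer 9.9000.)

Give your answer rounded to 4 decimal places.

Step 0: x=[9.2000] v=[0.0000]
Step 1: x=[9.1657] v=[-0.2286]
Step 2: x=[9.0977] v=[-0.4533]
Step 3: x=[8.9972] v=[-0.6702]
Step 4: x=[8.8659] v=[-0.8756]
Step 5: x=[8.7060] v=[-1.0660]
Step 6: x=[8.5203] v=[-1.2381]
Step 7: x=[8.3120] v=[-1.3890]
Step 8: x=[8.0846] v=[-1.5161]
Step 9: x=[7.8420] v=[-1.6172]
Step 10: x=[7.5884] v=[-1.6906]
Step 11: x=[7.3282] v=[-1.7350]
Step 12: x=[7.0657] v=[-1.7497]
Step 13: x=[6.8055] v=[-1.7344]
Step 14: x=[6.5521] v=[-1.6893]
Step 15: x=[6.3098] v=[-1.6153]
Step 16: x=[6.0828] v=[-1.5136]
Step 17: x=[5.8749] v=[-1.3859]
Step 18: x=[5.6897] v=[-1.2345]
Step 19: x=[5.5304] v=[-1.0619]
Step 20: x=[5.3997] v=[-0.8711]
Step 21: x=[5.2999] v=[-0.6653]
Step 22: x=[5.2327] v=[-0.4481]
Step 23: x=[5.1992] v=[-0.2233]
Step 24: x=[5.2000] v=[0.0054]
First v>=0 after going negative at step 24, time=3.6000

Answer: 3.6000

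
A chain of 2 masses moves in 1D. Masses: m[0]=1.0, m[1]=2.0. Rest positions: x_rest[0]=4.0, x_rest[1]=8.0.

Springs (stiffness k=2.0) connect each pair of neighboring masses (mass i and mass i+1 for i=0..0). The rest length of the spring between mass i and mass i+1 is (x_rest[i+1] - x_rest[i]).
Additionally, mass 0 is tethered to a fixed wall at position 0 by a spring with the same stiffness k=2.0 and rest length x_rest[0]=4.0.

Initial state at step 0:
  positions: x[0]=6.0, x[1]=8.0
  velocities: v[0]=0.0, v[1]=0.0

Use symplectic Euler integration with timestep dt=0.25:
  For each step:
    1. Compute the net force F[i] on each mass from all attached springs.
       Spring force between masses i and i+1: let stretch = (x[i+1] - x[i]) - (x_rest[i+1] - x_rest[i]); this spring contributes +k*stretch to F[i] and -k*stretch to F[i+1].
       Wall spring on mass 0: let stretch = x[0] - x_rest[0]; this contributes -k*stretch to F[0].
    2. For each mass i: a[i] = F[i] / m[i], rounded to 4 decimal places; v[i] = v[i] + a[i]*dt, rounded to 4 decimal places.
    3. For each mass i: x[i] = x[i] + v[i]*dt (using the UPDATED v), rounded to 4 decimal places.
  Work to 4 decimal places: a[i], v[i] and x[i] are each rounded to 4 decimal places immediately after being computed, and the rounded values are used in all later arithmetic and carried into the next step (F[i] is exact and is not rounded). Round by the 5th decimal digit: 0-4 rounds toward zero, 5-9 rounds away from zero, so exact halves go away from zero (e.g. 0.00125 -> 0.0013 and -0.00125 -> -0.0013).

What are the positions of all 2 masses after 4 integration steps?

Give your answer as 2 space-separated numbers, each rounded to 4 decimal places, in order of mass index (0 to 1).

Step 0: x=[6.0000 8.0000] v=[0.0000 0.0000]
Step 1: x=[5.5000 8.1250] v=[-2.0000 0.5000]
Step 2: x=[4.6406 8.3360] v=[-3.4375 0.8438]
Step 3: x=[3.6631 8.5660] v=[-3.9101 0.9200]
Step 4: x=[2.8406 8.7396] v=[-3.2902 0.6943]

Answer: 2.8406 8.7396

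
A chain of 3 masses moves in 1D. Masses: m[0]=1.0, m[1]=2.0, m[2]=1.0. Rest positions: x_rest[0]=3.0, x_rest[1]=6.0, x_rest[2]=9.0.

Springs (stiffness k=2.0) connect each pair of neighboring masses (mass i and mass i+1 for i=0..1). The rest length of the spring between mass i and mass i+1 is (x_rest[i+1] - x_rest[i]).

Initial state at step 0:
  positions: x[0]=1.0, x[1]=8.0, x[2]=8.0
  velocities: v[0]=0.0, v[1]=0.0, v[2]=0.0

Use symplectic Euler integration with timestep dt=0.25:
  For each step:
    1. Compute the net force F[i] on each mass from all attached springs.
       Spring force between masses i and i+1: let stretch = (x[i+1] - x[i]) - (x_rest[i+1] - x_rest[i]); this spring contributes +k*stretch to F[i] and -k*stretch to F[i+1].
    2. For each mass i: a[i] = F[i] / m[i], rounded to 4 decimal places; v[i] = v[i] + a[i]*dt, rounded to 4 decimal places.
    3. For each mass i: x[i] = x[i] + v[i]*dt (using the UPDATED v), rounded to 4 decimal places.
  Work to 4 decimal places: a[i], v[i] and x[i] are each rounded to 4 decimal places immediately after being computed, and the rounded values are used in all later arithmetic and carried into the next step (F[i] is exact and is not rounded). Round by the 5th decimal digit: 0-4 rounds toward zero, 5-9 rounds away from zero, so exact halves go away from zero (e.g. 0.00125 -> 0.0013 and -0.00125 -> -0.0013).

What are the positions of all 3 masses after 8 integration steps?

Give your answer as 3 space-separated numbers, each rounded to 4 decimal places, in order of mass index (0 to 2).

Step 0: x=[1.0000 8.0000 8.0000] v=[0.0000 0.0000 0.0000]
Step 1: x=[1.5000 7.5625 8.3750] v=[2.0000 -1.7500 1.5000]
Step 2: x=[2.3828 6.7969 9.0235] v=[3.5313 -3.0625 2.5938]
Step 3: x=[3.4424 5.8946 9.7686] v=[4.2384 -3.6094 2.9805]
Step 4: x=[4.4335 5.0811 10.4045] v=[3.9645 -3.2540 2.5435]
Step 5: x=[5.1306 4.5598 10.7500] v=[2.7883 -2.0851 1.3818]
Step 6: x=[5.3813 4.4611 10.6967] v=[1.0029 -0.3949 -0.2133]
Step 7: x=[5.1420 4.8096 10.2389] v=[-0.9572 1.3941 -1.8311]
Step 8: x=[4.4862 5.5182 9.4775] v=[-2.6234 2.8345 -3.0458]

Answer: 4.4862 5.5182 9.4775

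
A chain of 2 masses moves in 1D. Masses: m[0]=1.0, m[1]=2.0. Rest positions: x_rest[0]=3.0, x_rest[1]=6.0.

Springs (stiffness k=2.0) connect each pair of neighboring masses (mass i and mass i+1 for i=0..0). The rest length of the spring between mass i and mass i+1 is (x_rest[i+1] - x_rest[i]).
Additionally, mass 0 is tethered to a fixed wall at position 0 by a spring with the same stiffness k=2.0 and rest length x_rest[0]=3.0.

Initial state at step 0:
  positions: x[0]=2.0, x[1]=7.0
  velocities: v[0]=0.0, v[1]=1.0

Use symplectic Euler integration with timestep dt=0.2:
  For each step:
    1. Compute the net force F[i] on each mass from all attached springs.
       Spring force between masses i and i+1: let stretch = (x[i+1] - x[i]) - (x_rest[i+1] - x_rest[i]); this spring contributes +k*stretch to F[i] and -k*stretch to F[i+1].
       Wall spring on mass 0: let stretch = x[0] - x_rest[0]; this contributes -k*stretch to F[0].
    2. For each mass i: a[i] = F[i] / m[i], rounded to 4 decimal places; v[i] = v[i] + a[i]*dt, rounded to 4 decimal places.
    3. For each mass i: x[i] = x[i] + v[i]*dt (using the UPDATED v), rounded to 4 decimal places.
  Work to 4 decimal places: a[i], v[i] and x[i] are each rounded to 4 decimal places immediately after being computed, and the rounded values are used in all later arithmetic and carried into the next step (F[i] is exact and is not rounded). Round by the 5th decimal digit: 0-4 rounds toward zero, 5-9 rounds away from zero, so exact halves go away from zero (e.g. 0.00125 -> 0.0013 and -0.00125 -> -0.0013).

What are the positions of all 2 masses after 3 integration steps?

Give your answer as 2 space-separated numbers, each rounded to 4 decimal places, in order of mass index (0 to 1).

Answer: 3.2850 7.1507

Derivation:
Step 0: x=[2.0000 7.0000] v=[0.0000 1.0000]
Step 1: x=[2.2400 7.1200] v=[1.2000 0.6000]
Step 2: x=[2.6912 7.1648] v=[2.2560 0.2240]
Step 3: x=[3.2850 7.1507] v=[2.9690 -0.0707]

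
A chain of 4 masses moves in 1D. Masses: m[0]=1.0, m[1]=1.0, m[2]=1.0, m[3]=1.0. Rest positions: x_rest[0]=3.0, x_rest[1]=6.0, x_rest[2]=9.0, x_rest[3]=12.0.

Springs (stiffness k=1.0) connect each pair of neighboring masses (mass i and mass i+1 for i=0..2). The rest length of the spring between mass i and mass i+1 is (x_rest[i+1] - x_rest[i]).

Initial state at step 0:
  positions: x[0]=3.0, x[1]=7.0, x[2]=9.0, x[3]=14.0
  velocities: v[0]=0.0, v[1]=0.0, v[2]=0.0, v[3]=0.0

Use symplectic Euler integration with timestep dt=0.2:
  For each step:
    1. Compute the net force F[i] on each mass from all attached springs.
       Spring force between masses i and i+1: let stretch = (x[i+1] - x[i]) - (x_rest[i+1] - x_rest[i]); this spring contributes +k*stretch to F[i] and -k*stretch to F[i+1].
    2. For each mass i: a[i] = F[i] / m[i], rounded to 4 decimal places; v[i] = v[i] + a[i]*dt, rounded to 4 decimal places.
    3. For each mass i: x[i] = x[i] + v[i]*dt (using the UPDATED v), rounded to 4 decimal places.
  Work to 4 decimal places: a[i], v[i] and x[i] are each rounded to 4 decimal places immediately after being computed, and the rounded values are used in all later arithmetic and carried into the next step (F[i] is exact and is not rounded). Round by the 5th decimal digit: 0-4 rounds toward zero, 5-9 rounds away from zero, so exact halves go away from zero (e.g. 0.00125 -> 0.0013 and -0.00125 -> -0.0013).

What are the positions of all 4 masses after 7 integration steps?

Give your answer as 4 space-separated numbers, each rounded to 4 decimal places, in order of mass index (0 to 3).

Step 0: x=[3.0000 7.0000 9.0000 14.0000] v=[0.0000 0.0000 0.0000 0.0000]
Step 1: x=[3.0400 6.9200 9.1200 13.9200] v=[0.2000 -0.4000 0.6000 -0.4000]
Step 2: x=[3.1152 6.7728 9.3440 13.7680] v=[0.3760 -0.7360 1.1200 -0.7600]
Step 3: x=[3.2167 6.5821 9.6421 13.5590] v=[0.5075 -0.9533 1.4906 -1.0448]
Step 4: x=[3.3328 6.3792 9.9745 13.3134] v=[0.5806 -1.0144 1.6620 -1.2282]
Step 5: x=[3.4508 6.1983 10.2966 13.0542] v=[0.5899 -0.9046 1.6107 -1.2960]
Step 6: x=[3.5587 6.0714 10.5651 12.8047] v=[0.5394 -0.6344 1.3426 -1.2475]
Step 7: x=[3.6471 6.0238 10.7435 12.5856] v=[0.4419 -0.2382 0.8918 -1.0954]

Answer: 3.6471 6.0238 10.7435 12.5856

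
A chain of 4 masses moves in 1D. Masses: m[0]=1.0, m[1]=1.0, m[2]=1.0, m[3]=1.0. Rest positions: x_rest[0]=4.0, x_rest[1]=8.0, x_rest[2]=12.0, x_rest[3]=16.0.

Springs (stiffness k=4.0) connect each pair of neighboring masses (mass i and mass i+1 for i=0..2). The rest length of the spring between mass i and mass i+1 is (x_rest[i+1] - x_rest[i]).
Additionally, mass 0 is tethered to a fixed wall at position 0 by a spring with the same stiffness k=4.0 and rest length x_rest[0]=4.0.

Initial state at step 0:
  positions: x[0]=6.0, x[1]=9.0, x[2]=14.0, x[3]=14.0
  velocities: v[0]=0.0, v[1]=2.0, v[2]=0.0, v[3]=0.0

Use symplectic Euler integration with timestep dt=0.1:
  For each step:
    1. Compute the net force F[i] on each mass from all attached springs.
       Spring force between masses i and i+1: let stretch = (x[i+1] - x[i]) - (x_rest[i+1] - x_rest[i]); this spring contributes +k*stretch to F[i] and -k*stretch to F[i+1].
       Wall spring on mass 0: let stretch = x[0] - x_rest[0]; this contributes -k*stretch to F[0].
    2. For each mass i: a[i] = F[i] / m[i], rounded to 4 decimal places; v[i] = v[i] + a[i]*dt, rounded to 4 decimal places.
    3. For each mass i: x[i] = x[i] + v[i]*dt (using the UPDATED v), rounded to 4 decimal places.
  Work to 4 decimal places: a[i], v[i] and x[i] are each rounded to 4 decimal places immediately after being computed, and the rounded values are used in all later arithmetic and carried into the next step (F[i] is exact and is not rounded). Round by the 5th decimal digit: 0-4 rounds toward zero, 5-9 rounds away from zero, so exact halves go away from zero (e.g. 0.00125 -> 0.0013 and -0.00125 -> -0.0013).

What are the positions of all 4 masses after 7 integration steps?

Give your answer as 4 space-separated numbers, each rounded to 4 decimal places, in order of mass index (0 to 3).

Step 0: x=[6.0000 9.0000 14.0000 14.0000] v=[0.0000 2.0000 0.0000 0.0000]
Step 1: x=[5.8800 9.2800 13.8000 14.1600] v=[-1.2000 2.8000 -2.0000 1.6000]
Step 2: x=[5.6608 9.6048 13.4336 14.4656] v=[-2.1920 3.2480 -3.6640 3.0560]
Step 3: x=[5.3729 9.9250 12.9553 14.8899] v=[-2.8787 3.2019 -4.7827 4.2432]
Step 4: x=[5.0522 10.1843 12.4332 15.3968] v=[-3.2070 2.5932 -5.2210 5.0694]
Step 5: x=[4.7347 10.3283 11.9397 15.9452] v=[-3.1750 1.4399 -4.9351 5.4840]
Step 6: x=[4.4516 10.3130 11.5420 16.4934] v=[-2.8314 -0.1530 -3.9775 5.4818]
Step 7: x=[4.2249 10.1124 11.2932 17.0035] v=[-2.2675 -2.0060 -2.4885 5.1012]

Answer: 4.2249 10.1124 11.2932 17.0035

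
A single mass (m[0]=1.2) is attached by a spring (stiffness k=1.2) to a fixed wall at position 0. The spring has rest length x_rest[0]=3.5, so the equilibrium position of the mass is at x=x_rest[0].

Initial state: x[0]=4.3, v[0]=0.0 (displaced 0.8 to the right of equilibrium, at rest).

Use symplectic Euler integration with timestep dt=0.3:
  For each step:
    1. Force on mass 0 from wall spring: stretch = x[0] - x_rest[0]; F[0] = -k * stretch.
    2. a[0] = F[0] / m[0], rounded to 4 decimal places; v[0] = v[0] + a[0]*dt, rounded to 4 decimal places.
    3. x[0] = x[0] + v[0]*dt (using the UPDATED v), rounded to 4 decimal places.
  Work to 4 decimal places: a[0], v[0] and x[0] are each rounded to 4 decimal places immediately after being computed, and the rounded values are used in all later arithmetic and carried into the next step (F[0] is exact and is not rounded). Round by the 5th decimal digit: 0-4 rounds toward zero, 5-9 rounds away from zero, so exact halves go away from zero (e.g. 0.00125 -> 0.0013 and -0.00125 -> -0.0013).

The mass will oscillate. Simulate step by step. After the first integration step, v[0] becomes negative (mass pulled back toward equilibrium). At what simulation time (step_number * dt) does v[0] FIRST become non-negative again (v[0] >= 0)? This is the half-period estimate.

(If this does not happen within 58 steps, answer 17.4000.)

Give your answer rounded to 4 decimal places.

Step 0: x=[4.3000] v=[0.0000]
Step 1: x=[4.2280] v=[-0.2400]
Step 2: x=[4.0905] v=[-0.4584]
Step 3: x=[3.8998] v=[-0.6356]
Step 4: x=[3.6732] v=[-0.7555]
Step 5: x=[3.4310] v=[-0.8075]
Step 6: x=[3.1950] v=[-0.7868]
Step 7: x=[2.9864] v=[-0.6953]
Step 8: x=[2.8240] v=[-0.5412]
Step 9: x=[2.7225] v=[-0.3384]
Step 10: x=[2.6909] v=[-0.1052]
Step 11: x=[2.7322] v=[0.1375]
First v>=0 after going negative at step 11, time=3.3000

Answer: 3.3000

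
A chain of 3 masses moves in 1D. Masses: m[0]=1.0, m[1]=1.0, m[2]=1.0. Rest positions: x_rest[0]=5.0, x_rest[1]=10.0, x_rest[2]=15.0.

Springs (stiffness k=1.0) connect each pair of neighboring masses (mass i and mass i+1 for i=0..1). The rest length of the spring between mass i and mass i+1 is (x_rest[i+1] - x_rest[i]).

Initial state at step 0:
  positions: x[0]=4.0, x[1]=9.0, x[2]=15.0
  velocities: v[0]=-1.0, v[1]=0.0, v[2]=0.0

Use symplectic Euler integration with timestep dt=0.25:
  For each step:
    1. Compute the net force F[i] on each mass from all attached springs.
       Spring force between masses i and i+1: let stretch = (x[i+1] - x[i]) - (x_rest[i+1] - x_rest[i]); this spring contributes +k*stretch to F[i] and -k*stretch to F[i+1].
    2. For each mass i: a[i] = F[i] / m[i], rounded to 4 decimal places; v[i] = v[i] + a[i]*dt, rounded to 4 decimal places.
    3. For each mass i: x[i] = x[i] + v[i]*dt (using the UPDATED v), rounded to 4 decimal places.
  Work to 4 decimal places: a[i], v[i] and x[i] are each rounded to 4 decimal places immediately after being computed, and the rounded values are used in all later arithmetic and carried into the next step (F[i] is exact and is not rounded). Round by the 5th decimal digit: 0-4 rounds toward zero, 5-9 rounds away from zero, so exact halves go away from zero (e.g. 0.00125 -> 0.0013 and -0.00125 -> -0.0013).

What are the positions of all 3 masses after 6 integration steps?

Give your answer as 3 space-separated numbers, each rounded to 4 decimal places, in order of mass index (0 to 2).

Answer: 3.1479 9.2575 14.0947

Derivation:
Step 0: x=[4.0000 9.0000 15.0000] v=[-1.0000 0.0000 0.0000]
Step 1: x=[3.7500 9.0625 14.9375] v=[-1.0000 0.2500 -0.2500]
Step 2: x=[3.5195 9.1602 14.8203] v=[-0.9219 0.3906 -0.4688]
Step 3: x=[3.3291 9.2591 14.6619] v=[-0.7617 0.3955 -0.6338]
Step 4: x=[3.1968 9.3250 14.4783] v=[-0.5292 0.2637 -0.7345]
Step 5: x=[3.1350 9.3300 14.2851] v=[-0.2472 0.0200 -0.7728]
Step 6: x=[3.1479 9.2575 14.0947] v=[0.0516 -0.2900 -0.7616]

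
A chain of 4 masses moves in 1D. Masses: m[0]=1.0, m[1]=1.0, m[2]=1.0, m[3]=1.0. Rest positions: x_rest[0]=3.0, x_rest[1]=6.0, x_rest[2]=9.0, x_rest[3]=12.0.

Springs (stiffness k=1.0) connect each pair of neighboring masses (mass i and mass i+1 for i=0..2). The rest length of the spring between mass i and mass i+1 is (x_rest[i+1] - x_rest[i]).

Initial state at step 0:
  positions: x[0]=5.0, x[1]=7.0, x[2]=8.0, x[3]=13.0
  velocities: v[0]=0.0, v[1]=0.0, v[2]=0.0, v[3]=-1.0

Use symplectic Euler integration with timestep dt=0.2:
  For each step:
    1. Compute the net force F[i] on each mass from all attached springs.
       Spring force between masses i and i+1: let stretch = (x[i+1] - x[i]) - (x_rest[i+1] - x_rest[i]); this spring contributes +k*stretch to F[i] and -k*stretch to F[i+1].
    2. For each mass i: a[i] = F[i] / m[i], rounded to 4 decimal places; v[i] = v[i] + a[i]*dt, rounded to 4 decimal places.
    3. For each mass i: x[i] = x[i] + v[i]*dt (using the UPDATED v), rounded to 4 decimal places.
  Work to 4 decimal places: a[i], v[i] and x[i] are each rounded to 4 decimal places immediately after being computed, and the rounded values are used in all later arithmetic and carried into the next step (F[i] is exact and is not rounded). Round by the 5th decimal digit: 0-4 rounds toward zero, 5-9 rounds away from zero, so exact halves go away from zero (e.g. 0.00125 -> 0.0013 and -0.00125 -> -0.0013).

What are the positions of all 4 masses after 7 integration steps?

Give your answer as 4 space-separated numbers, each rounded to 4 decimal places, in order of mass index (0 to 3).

Step 0: x=[5.0000 7.0000 8.0000 13.0000] v=[0.0000 0.0000 0.0000 -1.0000]
Step 1: x=[4.9600 6.9600 8.1600 12.7200] v=[-0.2000 -0.2000 0.8000 -1.4000]
Step 2: x=[4.8800 6.8880 8.4544 12.3776] v=[-0.4000 -0.3600 1.4720 -1.7120]
Step 3: x=[4.7603 6.7983 8.8431 11.9983] v=[-0.5984 -0.4483 1.9434 -1.8966]
Step 4: x=[4.6021 6.7089 9.2762 11.6128] v=[-0.7908 -0.4469 2.1655 -1.9276]
Step 5: x=[4.4082 6.6379 9.7001 11.2538] v=[-0.9694 -0.3548 2.1194 -1.7949]
Step 6: x=[4.1835 6.6002 10.0636 10.9527] v=[-1.1235 -0.1883 1.8177 -1.5056]
Step 7: x=[3.9355 6.6044 10.3242 10.7360] v=[-1.2402 0.0210 1.3028 -1.0834]

Answer: 3.9355 6.6044 10.3242 10.7360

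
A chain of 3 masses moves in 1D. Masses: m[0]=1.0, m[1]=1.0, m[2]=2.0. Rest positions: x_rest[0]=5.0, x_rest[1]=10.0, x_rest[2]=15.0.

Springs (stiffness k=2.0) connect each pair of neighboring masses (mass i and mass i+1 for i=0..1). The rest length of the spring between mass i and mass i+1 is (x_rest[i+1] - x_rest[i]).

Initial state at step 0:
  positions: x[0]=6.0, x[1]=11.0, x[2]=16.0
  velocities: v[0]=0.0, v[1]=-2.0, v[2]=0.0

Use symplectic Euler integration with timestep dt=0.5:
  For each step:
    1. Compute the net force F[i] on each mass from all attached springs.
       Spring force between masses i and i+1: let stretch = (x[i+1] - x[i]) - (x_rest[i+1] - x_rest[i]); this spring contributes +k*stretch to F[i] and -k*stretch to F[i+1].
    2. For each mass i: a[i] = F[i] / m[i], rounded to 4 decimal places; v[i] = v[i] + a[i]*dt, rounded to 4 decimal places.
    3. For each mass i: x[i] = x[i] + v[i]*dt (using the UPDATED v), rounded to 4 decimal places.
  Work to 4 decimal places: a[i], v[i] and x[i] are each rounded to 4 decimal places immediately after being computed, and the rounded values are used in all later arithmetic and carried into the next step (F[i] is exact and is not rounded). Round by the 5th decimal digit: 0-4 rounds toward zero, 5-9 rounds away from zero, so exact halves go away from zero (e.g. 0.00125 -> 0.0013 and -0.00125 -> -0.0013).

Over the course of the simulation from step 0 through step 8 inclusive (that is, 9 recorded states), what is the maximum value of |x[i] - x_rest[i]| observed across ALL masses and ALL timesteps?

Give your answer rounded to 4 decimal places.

Step 0: x=[6.0000 11.0000 16.0000] v=[0.0000 -2.0000 0.0000]
Step 1: x=[6.0000 10.0000 16.0000] v=[0.0000 -2.0000 0.0000]
Step 2: x=[5.5000 10.0000 15.7500] v=[-1.0000 0.0000 -0.5000]
Step 3: x=[4.7500 10.6250 15.3125] v=[-1.5000 1.2500 -0.8750]
Step 4: x=[4.4375 10.6563 14.9531] v=[-0.6250 0.0625 -0.7188]
Step 5: x=[4.7344 9.7266 14.7695] v=[0.5938 -1.8595 -0.3672]
Step 6: x=[5.0274 8.8222 14.5752] v=[0.5860 -1.8088 -0.3887]
Step 7: x=[4.7178 8.8969 14.1926] v=[-0.6192 0.1494 -0.7652]
Step 8: x=[3.9978 9.5299 13.7361] v=[-1.4401 1.2660 -0.9131]
Max displacement = 1.2639

Answer: 1.2639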